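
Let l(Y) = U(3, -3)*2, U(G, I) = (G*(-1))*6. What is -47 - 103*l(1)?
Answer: 3661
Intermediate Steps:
U(G, I) = -6*G (U(G, I) = -G*6 = -6*G)
l(Y) = -36 (l(Y) = -6*3*2 = -18*2 = -36)
-47 - 103*l(1) = -47 - 103*(-36) = -47 + 3708 = 3661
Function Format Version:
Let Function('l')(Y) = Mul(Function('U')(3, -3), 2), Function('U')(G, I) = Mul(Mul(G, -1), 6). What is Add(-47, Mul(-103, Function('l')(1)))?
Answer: 3661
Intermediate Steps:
Function('U')(G, I) = Mul(-6, G) (Function('U')(G, I) = Mul(Mul(-1, G), 6) = Mul(-6, G))
Function('l')(Y) = -36 (Function('l')(Y) = Mul(Mul(-6, 3), 2) = Mul(-18, 2) = -36)
Add(-47, Mul(-103, Function('l')(1))) = Add(-47, Mul(-103, -36)) = Add(-47, 3708) = 3661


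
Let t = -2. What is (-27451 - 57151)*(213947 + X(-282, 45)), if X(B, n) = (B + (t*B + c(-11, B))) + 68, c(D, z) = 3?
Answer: -18130208600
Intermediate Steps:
X(B, n) = 71 - B (X(B, n) = (B + (-2*B + 3)) + 68 = (B + (3 - 2*B)) + 68 = (3 - B) + 68 = 71 - B)
(-27451 - 57151)*(213947 + X(-282, 45)) = (-27451 - 57151)*(213947 + (71 - 1*(-282))) = -84602*(213947 + (71 + 282)) = -84602*(213947 + 353) = -84602*214300 = -18130208600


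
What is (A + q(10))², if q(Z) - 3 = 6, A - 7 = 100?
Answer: 13456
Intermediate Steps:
A = 107 (A = 7 + 100 = 107)
q(Z) = 9 (q(Z) = 3 + 6 = 9)
(A + q(10))² = (107 + 9)² = 116² = 13456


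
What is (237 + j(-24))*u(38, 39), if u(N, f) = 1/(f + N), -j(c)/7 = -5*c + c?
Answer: -435/77 ≈ -5.6494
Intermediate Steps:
j(c) = 28*c (j(c) = -7*(-5*c + c) = -(-28)*c = 28*c)
u(N, f) = 1/(N + f)
(237 + j(-24))*u(38, 39) = (237 + 28*(-24))/(38 + 39) = (237 - 672)/77 = -435*1/77 = -435/77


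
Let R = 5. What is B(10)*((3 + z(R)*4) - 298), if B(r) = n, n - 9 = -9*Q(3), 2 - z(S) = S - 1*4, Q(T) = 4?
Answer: 7857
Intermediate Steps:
z(S) = 6 - S (z(S) = 2 - (S - 1*4) = 2 - (S - 4) = 2 - (-4 + S) = 2 + (4 - S) = 6 - S)
n = -27 (n = 9 - 9*4 = 9 - 36 = -27)
B(r) = -27
B(10)*((3 + z(R)*4) - 298) = -27*((3 + (6 - 1*5)*4) - 298) = -27*((3 + (6 - 5)*4) - 298) = -27*((3 + 1*4) - 298) = -27*((3 + 4) - 298) = -27*(7 - 298) = -27*(-291) = 7857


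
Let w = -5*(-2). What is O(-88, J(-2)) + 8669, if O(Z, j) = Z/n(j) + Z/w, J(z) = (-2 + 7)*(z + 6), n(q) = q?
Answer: 43279/5 ≈ 8655.8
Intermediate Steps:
J(z) = 30 + 5*z (J(z) = 5*(6 + z) = 30 + 5*z)
w = 10
O(Z, j) = Z/10 + Z/j (O(Z, j) = Z/j + Z/10 = Z/10 + Z/j)
O(-88, J(-2)) + 8669 = ((1/10)*(-88) - 88/(30 + 5*(-2))) + 8669 = (-44/5 - 88/(30 - 10)) + 8669 = (-44/5 - 88/20) + 8669 = (-44/5 - 88*1/20) + 8669 = (-44/5 - 22/5) + 8669 = -66/5 + 8669 = 43279/5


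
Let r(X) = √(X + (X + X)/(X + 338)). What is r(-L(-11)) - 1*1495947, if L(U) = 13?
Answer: -1495947 + I*√327/5 ≈ -1.4959e+6 + 3.6166*I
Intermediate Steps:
r(X) = √(X + 2*X/(338 + X)) (r(X) = √(X + (2*X)/(338 + X)) = √(X + 2*X/(338 + X)))
r(-L(-11)) - 1*1495947 = √((-1*13)*(340 - 1*13)/(338 - 1*13)) - 1*1495947 = √(-13*(340 - 13)/(338 - 13)) - 1495947 = √(-13*327/325) - 1495947 = √(-13*1/325*327) - 1495947 = √(-327/25) - 1495947 = I*√327/5 - 1495947 = -1495947 + I*√327/5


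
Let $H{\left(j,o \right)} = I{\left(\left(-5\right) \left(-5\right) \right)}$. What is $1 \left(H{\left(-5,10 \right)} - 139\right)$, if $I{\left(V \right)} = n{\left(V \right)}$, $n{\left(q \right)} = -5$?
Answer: $-144$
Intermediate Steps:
$I{\left(V \right)} = -5$
$H{\left(j,o \right)} = -5$
$1 \left(H{\left(-5,10 \right)} - 139\right) = 1 \left(-5 - 139\right) = 1 \left(-144\right) = -144$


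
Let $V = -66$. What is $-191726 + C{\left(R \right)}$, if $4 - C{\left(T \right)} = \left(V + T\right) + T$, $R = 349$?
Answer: $-192354$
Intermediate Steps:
$C{\left(T \right)} = 70 - 2 T$ ($C{\left(T \right)} = 4 - \left(\left(-66 + T\right) + T\right) = 4 - \left(-66 + 2 T\right) = 70 - 2 T$)
$-191726 + C{\left(R \right)} = -191726 + \left(70 - 698\right) = -191726 - 628 = -192354$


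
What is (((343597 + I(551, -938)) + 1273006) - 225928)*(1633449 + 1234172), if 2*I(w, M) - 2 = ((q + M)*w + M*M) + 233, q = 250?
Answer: 9412509980761/2 ≈ 4.7063e+12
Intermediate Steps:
I(w, M) = 235/2 + M**2/2 + w*(250 + M)/2 (I(w, M) = 1 + (((250 + M)*w + M*M) + 233)/2 = 1 + ((w*(250 + M) + M**2) + 233)/2 = 1 + ((M**2 + w*(250 + M)) + 233)/2 = 1 + (233 + M**2 + w*(250 + M))/2 = 1 + (233/2 + M**2/2 + w*(250 + M)/2) = 235/2 + M**2/2 + w*(250 + M)/2)
(((343597 + I(551, -938)) + 1273006) - 225928)*(1633449 + 1234172) = (((343597 + (235/2 + (1/2)*(-938)**2 + 125*551 + (1/2)*(-938)*551)) + 1273006) - 225928)*(1633449 + 1234172) = (((343597 + (235/2 + (1/2)*879844 + 68875 - 258419)) + 1273006) - 225928)*2867621 = (((343597 + (235/2 + 439922 + 68875 - 258419)) + 1273006) - 225928)*2867621 = (((343597 + 500991/2) + 1273006) - 225928)*2867621 = ((1188185/2 + 1273006) - 225928)*2867621 = (3734197/2 - 225928)*2867621 = (3282341/2)*2867621 = 9412509980761/2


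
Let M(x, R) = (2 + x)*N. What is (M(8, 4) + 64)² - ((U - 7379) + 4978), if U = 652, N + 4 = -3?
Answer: 1785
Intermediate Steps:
N = -7 (N = -4 - 3 = -7)
M(x, R) = -14 - 7*x (M(x, R) = (2 + x)*(-7) = -14 - 7*x)
(M(8, 4) + 64)² - ((U - 7379) + 4978) = ((-14 - 7*8) + 64)² - ((652 - 7379) + 4978) = ((-14 - 56) + 64)² - (-6727 + 4978) = (-70 + 64)² - 1*(-1749) = (-6)² + 1749 = 36 + 1749 = 1785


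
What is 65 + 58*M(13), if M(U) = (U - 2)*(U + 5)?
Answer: 11549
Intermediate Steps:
M(U) = (-2 + U)*(5 + U)
65 + 58*M(13) = 65 + 58*(-10 + 13**2 + 3*13) = 65 + 58*(-10 + 169 + 39) = 65 + 58*198 = 65 + 11484 = 11549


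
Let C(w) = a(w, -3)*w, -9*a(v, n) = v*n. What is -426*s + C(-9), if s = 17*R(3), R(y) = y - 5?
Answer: 14511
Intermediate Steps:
R(y) = -5 + y
a(v, n) = -n*v/9 (a(v, n) = -v*n/9 = -n*v/9)
C(w) = w²/3 (C(w) = (-⅑*(-3)*w)*w = (w/3)*w = w²/3)
s = -34 (s = 17*(-5 + 3) = 17*(-2) = -34)
-426*s + C(-9) = -426*(-34) + (⅓)*(-9)² = 14484 + (⅓)*81 = 14484 + 27 = 14511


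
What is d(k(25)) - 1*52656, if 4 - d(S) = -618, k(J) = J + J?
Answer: -52034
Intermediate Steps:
k(J) = 2*J
d(S) = 622 (d(S) = 4 - 1*(-618) = 4 + 618 = 622)
d(k(25)) - 1*52656 = 622 - 1*52656 = 622 - 52656 = -52034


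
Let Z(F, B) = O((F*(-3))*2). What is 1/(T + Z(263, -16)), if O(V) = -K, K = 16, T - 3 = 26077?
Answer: 1/26064 ≈ 3.8367e-5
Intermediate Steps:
T = 26080 (T = 3 + 26077 = 26080)
O(V) = -16 (O(V) = -1*16 = -16)
Z(F, B) = -16
1/(T + Z(263, -16)) = 1/(26080 - 16) = 1/26064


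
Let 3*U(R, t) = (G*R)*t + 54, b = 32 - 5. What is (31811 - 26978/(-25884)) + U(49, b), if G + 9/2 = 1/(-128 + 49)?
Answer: 15254456105/511209 ≈ 29840.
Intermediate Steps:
G = -713/158 (G = -9/2 + 1/(-128 + 49) = -9/2 + 1/(-79) = -9/2 - 1/79 = -713/158 ≈ -4.5127)
b = 27
U(R, t) = 18 - 713*R*t/474 (U(R, t) = ((-713*R/158)*t + 54)/3 = (-713*R*t/158 + 54)/3 = (54 - 713*R*t/158)/3 = 18 - 713*R*t/474)
(31811 - 26978/(-25884)) + U(49, b) = (31811 - 26978/(-25884)) + (18 - 713/474*49*27) = (31811 - 26978*(-1/25884)) + (18 - 314433/158) = (31811 + 13489/12942) - 311589/158 = 411711451/12942 - 311589/158 = 15254456105/511209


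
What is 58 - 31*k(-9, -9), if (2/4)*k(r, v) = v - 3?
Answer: 802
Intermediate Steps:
k(r, v) = -6 + 2*v (k(r, v) = 2*(v - 3) = 2*(-3 + v) = -6 + 2*v)
58 - 31*k(-9, -9) = 58 - 31*(-6 + 2*(-9)) = 58 - 31*(-6 - 18) = 58 - 31*(-24) = 58 + 744 = 802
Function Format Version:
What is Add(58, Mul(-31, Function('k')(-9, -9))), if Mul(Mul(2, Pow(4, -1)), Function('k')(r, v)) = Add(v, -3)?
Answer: 802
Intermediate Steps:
Function('k')(r, v) = Add(-6, Mul(2, v)) (Function('k')(r, v) = Mul(2, Add(v, -3)) = Mul(2, Add(-3, v)) = Add(-6, Mul(2, v)))
Add(58, Mul(-31, Function('k')(-9, -9))) = Add(58, Mul(-31, Add(-6, Mul(2, -9)))) = Add(58, Mul(-31, Add(-6, -18))) = Add(58, Mul(-31, -24)) = Add(58, 744) = 802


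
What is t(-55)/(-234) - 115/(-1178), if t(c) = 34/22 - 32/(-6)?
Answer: 155156/2274129 ≈ 0.068227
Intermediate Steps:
t(c) = 227/33 (t(c) = 34*(1/22) - 32*(-⅙) = 17/11 + 16/3 = 227/33)
t(-55)/(-234) - 115/(-1178) = (227/33)/(-234) - 115/(-1178) = (227/33)*(-1/234) - 115*(-1/1178) = -227/7722 + 115/1178 = 155156/2274129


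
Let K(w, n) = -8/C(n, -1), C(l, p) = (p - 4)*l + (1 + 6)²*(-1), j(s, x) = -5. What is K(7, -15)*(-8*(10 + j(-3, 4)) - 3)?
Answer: 172/13 ≈ 13.231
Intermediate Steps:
C(l, p) = -49 + l*(-4 + p) (C(l, p) = (-4 + p)*l + 7²*(-1) = l*(-4 + p) + 49*(-1) = l*(-4 + p) - 49 = -49 + l*(-4 + p))
K(w, n) = -8/(-49 - 5*n) (K(w, n) = -8/(-49 - 4*n + n*(-1)) = -8/(-49 - 4*n - n) = -8/(-49 - 5*n))
K(7, -15)*(-8*(10 + j(-3, 4)) - 3) = (8/(49 + 5*(-15)))*(-8*(10 - 5) - 3) = (8/(49 - 75))*(-8*5 - 3) = (8/(-26))*(-40 - 3) = (8*(-1/26))*(-43) = -4/13*(-43) = 172/13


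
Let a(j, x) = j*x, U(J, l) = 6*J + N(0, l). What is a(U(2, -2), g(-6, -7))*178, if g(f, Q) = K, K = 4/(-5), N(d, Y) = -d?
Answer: -8544/5 ≈ -1708.8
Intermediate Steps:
K = -4/5 (K = 4*(-1/5) = -4/5 ≈ -0.80000)
g(f, Q) = -4/5
U(J, l) = 6*J (U(J, l) = 6*J - 1*0 = 6*J + 0 = 6*J)
a(U(2, -2), g(-6, -7))*178 = ((6*2)*(-4/5))*178 = (12*(-4/5))*178 = -48/5*178 = -8544/5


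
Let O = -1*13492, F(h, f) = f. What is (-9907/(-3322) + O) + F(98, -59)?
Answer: -45006515/3322 ≈ -13548.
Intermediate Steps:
O = -13492
(-9907/(-3322) + O) + F(98, -59) = (-9907/(-3322) - 13492) - 59 = (-9907*(-1/3322) - 13492) - 59 = (9907/3322 - 13492) - 59 = -44810517/3322 - 59 = -45006515/3322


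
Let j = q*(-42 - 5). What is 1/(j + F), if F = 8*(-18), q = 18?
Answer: -1/990 ≈ -0.0010101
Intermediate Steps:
j = -846 (j = 18*(-42 - 5) = 18*(-47) = -846)
F = -144
1/(j + F) = 1/(-846 - 144) = 1/(-990) = -1/990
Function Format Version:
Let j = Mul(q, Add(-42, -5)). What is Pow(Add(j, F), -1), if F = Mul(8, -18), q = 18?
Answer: Rational(-1, 990) ≈ -0.0010101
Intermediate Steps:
j = -846 (j = Mul(18, Add(-42, -5)) = Mul(18, -47) = -846)
F = -144
Pow(Add(j, F), -1) = Pow(Add(-846, -144), -1) = Pow(-990, -1) = Rational(-1, 990)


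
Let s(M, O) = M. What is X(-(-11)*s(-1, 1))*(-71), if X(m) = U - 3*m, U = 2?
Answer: -2485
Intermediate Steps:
X(m) = 2 - 3*m
X(-(-11)*s(-1, 1))*(-71) = (2 - (-33)*(-1*(-1)))*(-71) = (2 - (-33))*(-71) = (2 - 3*(-11))*(-71) = (2 + 33)*(-71) = 35*(-71) = -2485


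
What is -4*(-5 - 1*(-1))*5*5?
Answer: 400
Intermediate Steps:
-4*(-5 - 1*(-1))*5*5 = -4*(-5 + 1)*5*5 = -4*(-4*5)*5 = -(-80)*5 = -4*(-100) = 400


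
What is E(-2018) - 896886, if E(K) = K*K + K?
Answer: 3173420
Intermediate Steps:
E(K) = K + K² (E(K) = K² + K = K + K²)
E(-2018) - 896886 = -2018*(1 - 2018) - 896886 = -2018*(-2017) - 896886 = 4070306 - 896886 = 3173420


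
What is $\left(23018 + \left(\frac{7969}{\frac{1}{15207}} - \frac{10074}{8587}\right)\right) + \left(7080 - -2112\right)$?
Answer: $\frac{1040888591417}{8587} \approx 1.2122 \cdot 10^{8}$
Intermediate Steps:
$\left(23018 + \left(\frac{7969}{\frac{1}{15207}} - \frac{10074}{8587}\right)\right) + \left(7080 - -2112\right) = \left(23018 + \left(7969 \frac{1}{\frac{1}{15207}} - \frac{10074}{8587}\right)\right) + \left(7080 + 2112\right) = \left(23018 + \left(7969 \cdot 15207 - \frac{10074}{8587}\right)\right) + 9192 = \left(23018 + \left(121184583 - \frac{10074}{8587}\right)\right) + 9192 = \left(23018 + \frac{1040612004147}{8587}\right) + 9192 = \frac{1040809659713}{8587} + 9192 = \frac{1040888591417}{8587}$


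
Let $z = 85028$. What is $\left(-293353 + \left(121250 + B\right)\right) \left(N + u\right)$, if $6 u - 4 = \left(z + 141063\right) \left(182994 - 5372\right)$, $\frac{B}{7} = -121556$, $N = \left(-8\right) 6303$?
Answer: $-6846979371710115$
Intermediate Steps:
$N = -50424$
$B = -850892$ ($B = 7 \left(-121556\right) = -850892$)
$u = 6693122601$ ($u = \frac{2}{3} + \frac{\left(85028 + 141063\right) \left(182994 - 5372\right)}{6} = \frac{2}{3} + \frac{226091 \cdot 177622}{6} = \frac{2}{3} + \frac{1}{6} \cdot 40158735602 = \frac{2}{3} + \frac{20079367801}{3} = 6693122601$)
$\left(-293353 + \left(121250 + B\right)\right) \left(N + u\right) = \left(-293353 + \left(121250 - 850892\right)\right) \left(-50424 + 6693122601\right) = \left(-293353 - 729642\right) 6693072177 = \left(-1022995\right) 6693072177 = -6846979371710115$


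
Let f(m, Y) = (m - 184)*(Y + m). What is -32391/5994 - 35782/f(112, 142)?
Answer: -388775/112776 ≈ -3.4473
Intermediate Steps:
f(m, Y) = (-184 + m)*(Y + m)
-32391/5994 - 35782/f(112, 142) = -32391/5994 - 35782/(112² - 184*142 - 184*112 + 142*112) = -32391*1/5994 - 35782/(12544 - 26128 - 20608 + 15904) = -3599/666 - 35782/(-18288) = -3599/666 - 35782*(-1/18288) = -3599/666 + 17891/9144 = -388775/112776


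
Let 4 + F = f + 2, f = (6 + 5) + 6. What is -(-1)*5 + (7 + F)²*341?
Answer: 165049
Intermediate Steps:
f = 17 (f = 11 + 6 = 17)
F = 15 (F = -4 + (17 + 2) = -4 + 19 = 15)
-(-1)*5 + (7 + F)²*341 = -(-1)*5 + (7 + 15)²*341 = -1*(-5) + 22²*341 = 5 + 484*341 = 5 + 165044 = 165049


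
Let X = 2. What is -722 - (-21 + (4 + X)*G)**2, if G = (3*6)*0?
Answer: -1163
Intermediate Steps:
G = 0 (G = 18*0 = 0)
-722 - (-21 + (4 + X)*G)**2 = -722 - (-21 + (4 + 2)*0)**2 = -722 - (-21 + 6*0)**2 = -722 - (-21 + 0)**2 = -722 - 1*(-21)**2 = -722 - 1*441 = -722 - 441 = -1163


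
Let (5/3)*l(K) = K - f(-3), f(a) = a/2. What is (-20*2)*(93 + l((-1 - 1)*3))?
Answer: -3612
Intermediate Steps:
f(a) = a/2 (f(a) = a*(1/2) = a/2)
l(K) = 9/10 + 3*K/5 (l(K) = 3*(K - (-3)/2)/5 = 3*(K - 1*(-3/2))/5 = 3*(K + 3/2)/5 = 3*(3/2 + K)/5 = 9/10 + 3*K/5)
(-20*2)*(93 + l((-1 - 1)*3)) = (-20*2)*(93 + (9/10 + 3*((-1 - 1)*3)/5)) = -40*(93 + (9/10 + 3*(-2*3)/5)) = -40*(93 + (9/10 + (3/5)*(-6))) = -40*(93 + (9/10 - 18/5)) = -40*(93 - 27/10) = -40*903/10 = -3612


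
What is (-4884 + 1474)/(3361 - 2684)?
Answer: -3410/677 ≈ -5.0369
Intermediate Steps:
(-4884 + 1474)/(3361 - 2684) = -3410/677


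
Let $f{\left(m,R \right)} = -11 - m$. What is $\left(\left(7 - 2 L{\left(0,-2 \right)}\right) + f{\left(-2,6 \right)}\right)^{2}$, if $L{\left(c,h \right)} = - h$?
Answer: $36$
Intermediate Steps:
$\left(\left(7 - 2 L{\left(0,-2 \right)}\right) + f{\left(-2,6 \right)}\right)^{2} = \left(\left(7 - 2 \left(\left(-1\right) \left(-2\right)\right)\right) - 9\right)^{2} = \left(\left(7 - 4\right) + \left(-11 + 2\right)\right)^{2} = \left(\left(7 - 4\right) - 9\right)^{2} = \left(3 - 9\right)^{2} = \left(-6\right)^{2} = 36$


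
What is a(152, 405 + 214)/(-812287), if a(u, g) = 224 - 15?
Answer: -209/812287 ≈ -0.00025730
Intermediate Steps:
a(u, g) = 209
a(152, 405 + 214)/(-812287) = 209/(-812287) = 209*(-1/812287) = -209/812287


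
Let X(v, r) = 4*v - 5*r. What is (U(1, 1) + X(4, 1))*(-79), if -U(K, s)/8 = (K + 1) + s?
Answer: 1027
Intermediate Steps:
X(v, r) = -5*r + 4*v
U(K, s) = -8 - 8*K - 8*s (U(K, s) = -8*((K + 1) + s) = -8*((1 + K) + s) = -8*(1 + K + s) = -8 - 8*K - 8*s)
(U(1, 1) + X(4, 1))*(-79) = ((-8 - 8*1 - 8*1) + (-5*1 + 4*4))*(-79) = ((-8 - 8 - 8) + (-5 + 16))*(-79) = (-24 + 11)*(-79) = -13*(-79) = 1027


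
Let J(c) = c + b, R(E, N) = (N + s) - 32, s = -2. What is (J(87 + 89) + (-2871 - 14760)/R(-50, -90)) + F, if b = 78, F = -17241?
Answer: -2088757/124 ≈ -16845.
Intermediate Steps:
R(E, N) = -34 + N (R(E, N) = (N - 2) - 32 = (-2 + N) - 32 = -34 + N)
J(c) = 78 + c (J(c) = c + 78 = 78 + c)
(J(87 + 89) + (-2871 - 14760)/R(-50, -90)) + F = ((78 + (87 + 89)) + (-2871 - 14760)/(-34 - 90)) - 17241 = ((78 + 176) - 17631/(-124)) - 17241 = (254 - 17631*(-1/124)) - 17241 = (254 + 17631/124) - 17241 = 49127/124 - 17241 = -2088757/124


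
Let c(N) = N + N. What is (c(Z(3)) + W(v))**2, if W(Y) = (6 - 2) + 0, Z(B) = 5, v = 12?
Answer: 196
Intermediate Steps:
W(Y) = 4 (W(Y) = 4 + 0 = 4)
c(N) = 2*N
(c(Z(3)) + W(v))**2 = (2*5 + 4)**2 = (10 + 4)**2 = 14**2 = 196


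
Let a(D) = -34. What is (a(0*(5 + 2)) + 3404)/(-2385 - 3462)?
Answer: -3370/5847 ≈ -0.57636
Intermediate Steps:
(a(0*(5 + 2)) + 3404)/(-2385 - 3462) = (-34 + 3404)/(-2385 - 3462) = 3370/(-5847) = 3370*(-1/5847) = -3370/5847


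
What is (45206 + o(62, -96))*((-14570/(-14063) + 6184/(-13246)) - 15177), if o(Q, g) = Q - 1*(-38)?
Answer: -64040999087689254/93139249 ≈ -6.8758e+8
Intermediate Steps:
o(Q, g) = 38 + Q (o(Q, g) = Q + 38 = 38 + Q)
(45206 + o(62, -96))*((-14570/(-14063) + 6184/(-13246)) - 15177) = (45206 + (38 + 62))*((-14570/(-14063) + 6184/(-13246)) - 15177) = (45206 + 100)*((-14570*(-1/14063) + 6184*(-1/13246)) - 15177) = 45306*((14570/14063 - 3092/6623) - 15177) = 45306*(53014314/93139249 - 15177) = 45306*(-1413521367759/93139249) = -64040999087689254/93139249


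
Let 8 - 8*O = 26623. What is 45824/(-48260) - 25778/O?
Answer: 436638224/64221995 ≈ 6.7989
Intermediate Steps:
O = -26615/8 (O = 1 - ⅛*26623 = 1 - 26623/8 = -26615/8 ≈ -3326.9)
45824/(-48260) - 25778/O = 45824/(-48260) - 25778/(-26615/8) = 45824*(-1/48260) - 25778*(-8/26615) = -11456/12065 + 206224/26615 = 436638224/64221995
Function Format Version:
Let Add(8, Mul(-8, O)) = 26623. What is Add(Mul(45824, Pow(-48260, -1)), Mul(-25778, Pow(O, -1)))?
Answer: Rational(436638224, 64221995) ≈ 6.7989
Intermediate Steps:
O = Rational(-26615, 8) (O = Add(1, Mul(Rational(-1, 8), 26623)) = Add(1, Rational(-26623, 8)) = Rational(-26615, 8) ≈ -3326.9)
Add(Mul(45824, Pow(-48260, -1)), Mul(-25778, Pow(O, -1))) = Add(Mul(45824, Pow(-48260, -1)), Mul(-25778, Pow(Rational(-26615, 8), -1))) = Add(Mul(45824, Rational(-1, 48260)), Mul(-25778, Rational(-8, 26615))) = Add(Rational(-11456, 12065), Rational(206224, 26615)) = Rational(436638224, 64221995)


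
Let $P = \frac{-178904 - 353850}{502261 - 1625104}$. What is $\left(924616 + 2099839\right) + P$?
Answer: $\frac{3395988658319}{1122843} \approx 3.0245 \cdot 10^{6}$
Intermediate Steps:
$P = \frac{532754}{1122843}$ ($P = - \frac{532754}{-1122843} = \left(-532754\right) \left(- \frac{1}{1122843}\right) = \frac{532754}{1122843} \approx 0.47447$)
$\left(924616 + 2099839\right) + P = \left(924616 + 2099839\right) + \frac{532754}{1122843} = 3024455 + \frac{532754}{1122843} = \frac{3395988658319}{1122843}$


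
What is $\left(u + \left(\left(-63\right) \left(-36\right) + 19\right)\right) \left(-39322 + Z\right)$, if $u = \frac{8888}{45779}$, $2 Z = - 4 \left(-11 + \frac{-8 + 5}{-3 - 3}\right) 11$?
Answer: $- \frac{4093041175951}{45779} \approx -8.9409 \cdot 10^{7}$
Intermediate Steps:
$Z = 231$ ($Z = \frac{\left(-4\right) \left(-11 + \frac{-8 + 5}{-3 - 3}\right) 11}{2} = \frac{\left(-4\right) \left(-11 - \frac{3}{-6}\right) 11}{2} = \frac{\left(-4\right) \left(-11 - - \frac{1}{2}\right) 11}{2} = \frac{\left(-4\right) \left(-11 + \frac{1}{2}\right) 11}{2} = \frac{\left(-4\right) \left(\left(- \frac{21}{2}\right) 11\right)}{2} = \frac{\left(-4\right) \left(- \frac{231}{2}\right)}{2} = \frac{1}{2} \cdot 462 = 231$)
$u = \frac{8888}{45779}$ ($u = 8888 \cdot \frac{1}{45779} = \frac{8888}{45779} \approx 0.19415$)
$\left(u + \left(\left(-63\right) \left(-36\right) + 19\right)\right) \left(-39322 + Z\right) = \left(\frac{8888}{45779} + \left(\left(-63\right) \left(-36\right) + 19\right)\right) \left(-39322 + 231\right) = \left(\frac{8888}{45779} + \left(2268 + 19\right)\right) \left(-39091\right) = \left(\frac{8888}{45779} + 2287\right) \left(-39091\right) = \frac{104705461}{45779} \left(-39091\right) = - \frac{4093041175951}{45779}$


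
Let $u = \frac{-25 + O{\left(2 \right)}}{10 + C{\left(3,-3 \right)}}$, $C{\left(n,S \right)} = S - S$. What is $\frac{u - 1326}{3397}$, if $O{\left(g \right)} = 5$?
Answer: $- \frac{1328}{3397} \approx -0.39093$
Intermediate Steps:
$C{\left(n,S \right)} = 0$
$u = -2$ ($u = \frac{-25 + 5}{10 + 0} = - \frac{20}{10} = \left(-20\right) \frac{1}{10} = -2$)
$\frac{u - 1326}{3397} = \frac{-2 - 1326}{3397} = \left(-2 - 1326\right) \frac{1}{3397} = \left(-1328\right) \frac{1}{3397} = - \frac{1328}{3397}$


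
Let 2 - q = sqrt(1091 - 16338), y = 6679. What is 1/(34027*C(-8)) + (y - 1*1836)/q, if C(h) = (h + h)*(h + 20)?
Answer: 63280404973/99637589184 + 4843*I*sqrt(15247)/15251 ≈ 0.63511 + 39.211*I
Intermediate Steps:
C(h) = 2*h*(20 + h) (C(h) = (2*h)*(20 + h) = 2*h*(20 + h))
q = 2 - I*sqrt(15247) (q = 2 - sqrt(1091 - 16338) = 2 - sqrt(-15247) = 2 - I*sqrt(15247) ≈ 2.0 - 123.48*I)
1/(34027*C(-8)) + (y - 1*1836)/q = 1/(34027*((2*(-8)*(20 - 8)))) + (6679 - 1*1836)/(2 - I*sqrt(15247)) = 1/(34027*((2*(-8)*12))) + (6679 - 1836)/(2 - I*sqrt(15247)) = (1/34027)/(-192) + 4843/(2 - I*sqrt(15247)) = (1/34027)*(-1/192) + 4843/(2 - I*sqrt(15247)) = -1/6533184 + 4843/(2 - I*sqrt(15247))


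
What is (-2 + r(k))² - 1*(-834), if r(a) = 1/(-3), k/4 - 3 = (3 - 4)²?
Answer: 7555/9 ≈ 839.44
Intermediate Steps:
k = 16 (k = 12 + 4*(3 - 4)² = 12 + 4*(-1)² = 12 + 4*1 = 12 + 4 = 16)
r(a) = -⅓ (r(a) = 1*(-⅓) = -⅓)
(-2 + r(k))² - 1*(-834) = (-2 - ⅓)² - 1*(-834) = (-7/3)² + 834 = 49/9 + 834 = 7555/9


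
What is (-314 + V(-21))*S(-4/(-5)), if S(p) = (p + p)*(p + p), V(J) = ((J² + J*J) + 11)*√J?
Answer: -20096/25 + 57152*I*√21/25 ≈ -803.84 + 10476.0*I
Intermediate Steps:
V(J) = √J*(11 + 2*J²) (V(J) = ((J² + J²) + 11)*√J = (2*J² + 11)*√J = (11 + 2*J²)*√J = √J*(11 + 2*J²))
S(p) = 4*p² (S(p) = (2*p)*(2*p) = 4*p²)
(-314 + V(-21))*S(-4/(-5)) = (-314 + √(-21)*(11 + 2*(-21)²))*(4*(-4/(-5))²) = (-314 + (I*√21)*(11 + 2*441))*(4*(-4*(-⅕))²) = (-314 + (I*√21)*(11 + 882))*(4*(⅘)²) = (-314 + (I*√21)*893)*(4*(16/25)) = (-314 + 893*I*√21)*(64/25) = -20096/25 + 57152*I*√21/25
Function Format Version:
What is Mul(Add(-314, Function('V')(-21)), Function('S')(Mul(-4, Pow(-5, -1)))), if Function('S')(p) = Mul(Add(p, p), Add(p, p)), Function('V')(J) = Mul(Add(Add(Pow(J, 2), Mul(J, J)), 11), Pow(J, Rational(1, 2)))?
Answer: Add(Rational(-20096, 25), Mul(Rational(57152, 25), I, Pow(21, Rational(1, 2)))) ≈ Add(-803.84, Mul(10476., I))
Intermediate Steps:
Function('V')(J) = Mul(Pow(J, Rational(1, 2)), Add(11, Mul(2, Pow(J, 2)))) (Function('V')(J) = Mul(Add(Add(Pow(J, 2), Pow(J, 2)), 11), Pow(J, Rational(1, 2))) = Mul(Add(Mul(2, Pow(J, 2)), 11), Pow(J, Rational(1, 2))) = Mul(Add(11, Mul(2, Pow(J, 2))), Pow(J, Rational(1, 2))) = Mul(Pow(J, Rational(1, 2)), Add(11, Mul(2, Pow(J, 2)))))
Function('S')(p) = Mul(4, Pow(p, 2)) (Function('S')(p) = Mul(Mul(2, p), Mul(2, p)) = Mul(4, Pow(p, 2)))
Mul(Add(-314, Function('V')(-21)), Function('S')(Mul(-4, Pow(-5, -1)))) = Mul(Add(-314, Mul(Pow(-21, Rational(1, 2)), Add(11, Mul(2, Pow(-21, 2))))), Mul(4, Pow(Mul(-4, Pow(-5, -1)), 2))) = Mul(Add(-314, Mul(Mul(I, Pow(21, Rational(1, 2))), Add(11, Mul(2, 441)))), Mul(4, Pow(Mul(-4, Rational(-1, 5)), 2))) = Mul(Add(-314, Mul(Mul(I, Pow(21, Rational(1, 2))), Add(11, 882))), Mul(4, Pow(Rational(4, 5), 2))) = Mul(Add(-314, Mul(Mul(I, Pow(21, Rational(1, 2))), 893)), Mul(4, Rational(16, 25))) = Mul(Add(-314, Mul(893, I, Pow(21, Rational(1, 2)))), Rational(64, 25)) = Add(Rational(-20096, 25), Mul(Rational(57152, 25), I, Pow(21, Rational(1, 2))))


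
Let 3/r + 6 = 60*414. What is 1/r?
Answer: 8278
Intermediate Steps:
r = 1/8278 (r = 3/(-6 + 60*414) = 3/(-6 + 24840) = 3/24834 = 3*(1/24834) = 1/8278 ≈ 0.00012080)
1/r = 1/(1/8278) = 8278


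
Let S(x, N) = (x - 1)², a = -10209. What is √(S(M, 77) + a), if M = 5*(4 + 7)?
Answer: I*√7293 ≈ 85.399*I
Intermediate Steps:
M = 55 (M = 5*11 = 55)
S(x, N) = (-1 + x)²
√(S(M, 77) + a) = √((-1 + 55)² - 10209) = √(54² - 10209) = √(2916 - 10209) = √(-7293) = I*√7293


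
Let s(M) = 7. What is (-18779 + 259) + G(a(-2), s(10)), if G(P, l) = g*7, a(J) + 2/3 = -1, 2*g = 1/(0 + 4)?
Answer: -148153/8 ≈ -18519.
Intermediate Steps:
g = ⅛ (g = 1/(2*(0 + 4)) = (½)/4 = (½)*(¼) = ⅛ ≈ 0.12500)
a(J) = -5/3 (a(J) = -⅔ - 1 = -5/3)
G(P, l) = 7/8 (G(P, l) = (⅛)*7 = 7/8)
(-18779 + 259) + G(a(-2), s(10)) = (-18779 + 259) + 7/8 = -18520 + 7/8 = -148153/8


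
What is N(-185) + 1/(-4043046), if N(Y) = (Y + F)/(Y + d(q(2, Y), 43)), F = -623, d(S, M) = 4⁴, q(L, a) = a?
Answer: -3266781239/287056266 ≈ -11.380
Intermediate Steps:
d(S, M) = 256
N(Y) = (-623 + Y)/(256 + Y) (N(Y) = (Y - 623)/(Y + 256) = (-623 + Y)/(256 + Y))
N(-185) + 1/(-4043046) = (-623 - 185)/(256 - 185) + 1/(-4043046) = -808/71 - 1/4043046 = -3266781239/287056266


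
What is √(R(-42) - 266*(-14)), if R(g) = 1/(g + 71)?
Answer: √3131913/29 ≈ 61.025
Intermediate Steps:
R(g) = 1/(71 + g)
√(R(-42) - 266*(-14)) = √(1/(71 - 42) - 266*(-14)) = √(1/29 + 3724) = √(107997/29) = √3131913/29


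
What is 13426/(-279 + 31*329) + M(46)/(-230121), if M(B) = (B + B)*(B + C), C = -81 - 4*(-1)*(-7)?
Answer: 174838937/126822240 ≈ 1.3786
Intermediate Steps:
C = -109 (C = -81 - (-4)*(-7) = -81 - 1*28 = -81 - 28 = -109)
M(B) = 2*B*(-109 + B) (M(B) = (B + B)*(B - 109) = (2*B)*(-109 + B) = 2*B*(-109 + B))
13426/(-279 + 31*329) + M(46)/(-230121) = 13426/(-279 + 31*329) + (2*46*(-109 + 46))/(-230121) = 13426/(-279 + 10199) + (2*46*(-63))*(-1/230121) = 13426/9920 - 5796*(-1/230121) = 13426*(1/9920) + 644/25569 = 6713/4960 + 644/25569 = 174838937/126822240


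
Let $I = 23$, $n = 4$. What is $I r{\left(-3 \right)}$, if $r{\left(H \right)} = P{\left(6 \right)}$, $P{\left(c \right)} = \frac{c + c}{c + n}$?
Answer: $\frac{138}{5} \approx 27.6$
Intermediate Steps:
$P{\left(c \right)} = \frac{2 c}{4 + c}$ ($P{\left(c \right)} = \frac{c + c}{c + 4} = \frac{2 c}{4 + c}$)
$r{\left(H \right)} = \frac{6}{5}$ ($r{\left(H \right)} = 2 \cdot 6 \frac{1}{4 + 6} = 2 \cdot 6 \cdot \frac{1}{10} = \frac{6}{5}$)
$I r{\left(-3 \right)} = 23 \cdot \frac{6}{5} = \frac{138}{5}$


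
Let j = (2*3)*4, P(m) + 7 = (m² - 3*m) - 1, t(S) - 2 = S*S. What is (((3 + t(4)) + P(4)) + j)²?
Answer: 1681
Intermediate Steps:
t(S) = 2 + S² (t(S) = 2 + S*S = 2 + S²)
P(m) = -8 + m² - 3*m (P(m) = -7 + ((m² - 3*m) - 1) = -7 + (-1 + m² - 3*m) = -8 + m² - 3*m)
j = 24 (j = 6*4 = 24)
(((3 + t(4)) + P(4)) + j)² = (((3 + (2 + 4²)) + (-8 + 4² - 3*4)) + 24)² = (((3 + (2 + 16)) + (-8 + 16 - 12)) + 24)² = (((3 + 18) - 4) + 24)² = ((21 - 4) + 24)² = (17 + 24)² = 41² = 1681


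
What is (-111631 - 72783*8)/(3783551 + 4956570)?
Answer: -693895/8740121 ≈ -0.079392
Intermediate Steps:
(-111631 - 72783*8)/(3783551 + 4956570) = (-111631 - 582264)/8740121 = -693895*1/8740121 = -693895/8740121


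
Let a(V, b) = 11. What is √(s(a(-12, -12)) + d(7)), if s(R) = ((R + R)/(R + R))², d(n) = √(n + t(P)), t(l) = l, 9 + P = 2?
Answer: 1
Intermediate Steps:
P = -7 (P = -9 + 2 = -7)
d(n) = √(-7 + n) (d(n) = √(n - 7) = √(-7 + n))
s(R) = 1 (s(R) = ((2*R)/((2*R)))² = ((2*R)*(1/(2*R)))² = 1² = 1)
√(s(a(-12, -12)) + d(7)) = √(1 + √(-7 + 7)) = √(1 + √0) = √(1 + 0) = √1 = 1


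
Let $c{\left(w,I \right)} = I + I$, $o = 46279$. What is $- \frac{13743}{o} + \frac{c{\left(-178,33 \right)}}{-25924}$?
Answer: $- \frac{179663973}{599868398} \approx -0.29951$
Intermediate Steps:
$c{\left(w,I \right)} = 2 I$
$- \frac{13743}{o} + \frac{c{\left(-178,33 \right)}}{-25924} = - \frac{13743}{46279} + \frac{2 \cdot 33}{-25924} = \left(-13743\right) \frac{1}{46279} + 66 \left(- \frac{1}{25924}\right) = - \frac{13743}{46279} - \frac{33}{12962} = - \frac{179663973}{599868398}$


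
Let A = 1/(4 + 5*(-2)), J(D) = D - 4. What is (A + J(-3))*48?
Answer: -344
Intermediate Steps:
J(D) = -4 + D
A = -⅙ (A = 1/(4 - 10) = 1/(-6) = -⅙ ≈ -0.16667)
(A + J(-3))*48 = (-⅙ + (-4 - 3))*48 = (-⅙ - 7)*48 = -43/6*48 = -344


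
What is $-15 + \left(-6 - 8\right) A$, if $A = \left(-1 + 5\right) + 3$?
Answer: $-113$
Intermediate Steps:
$A = 7$ ($A = 4 + 3 = 7$)
$-15 + \left(-6 - 8\right) A = -15 + \left(-6 - 8\right) 7 = -15 - 98 = -113$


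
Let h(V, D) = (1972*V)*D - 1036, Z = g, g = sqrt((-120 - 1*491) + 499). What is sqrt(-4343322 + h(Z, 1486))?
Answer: sqrt(-4344358 + 11721568*I*sqrt(7)) ≈ 3672.2 + 4222.5*I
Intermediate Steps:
g = 4*I*sqrt(7) (g = sqrt((-120 - 491) + 499) = sqrt(-611 + 499) = sqrt(-112) = 4*I*sqrt(7) ≈ 10.583*I)
Z = 4*I*sqrt(7) ≈ 10.583*I
h(V, D) = -1036 + 1972*D*V (h(V, D) = 1972*D*V - 1036 = -1036 + 1972*D*V)
sqrt(-4343322 + h(Z, 1486)) = sqrt(-4343322 + (-1036 + 1972*1486*(4*I*sqrt(7)))) = sqrt(-4343322 + (-1036 + 11721568*I*sqrt(7))) = sqrt(-4344358 + 11721568*I*sqrt(7))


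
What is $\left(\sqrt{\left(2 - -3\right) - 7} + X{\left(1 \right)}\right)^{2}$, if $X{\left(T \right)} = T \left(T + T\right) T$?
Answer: $\left(2 + i \sqrt{2}\right)^{2} \approx 2.0 + 5.6569 i$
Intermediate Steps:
$X{\left(T \right)} = 2 T^{3}$ ($X{\left(T \right)} = T 2 T T = 2 T^{2} T = 2 T^{3}$)
$\left(\sqrt{\left(2 - -3\right) - 7} + X{\left(1 \right)}\right)^{2} = \left(\sqrt{\left(2 - -3\right) - 7} + 2 \cdot 1^{3}\right)^{2} = \left(\sqrt{\left(2 + 3\right) - 7} + 2 \cdot 1\right)^{2} = \left(\sqrt{5 - 7} + 2\right)^{2} = \left(\sqrt{-2} + 2\right)^{2} = \left(i \sqrt{2} + 2\right)^{2} = \left(2 + i \sqrt{2}\right)^{2}$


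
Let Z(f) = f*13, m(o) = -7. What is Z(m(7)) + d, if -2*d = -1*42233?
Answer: 42051/2 ≈ 21026.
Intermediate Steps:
Z(f) = 13*f
d = 42233/2 (d = -(-1)*42233/2 = -½*(-42233) = 42233/2 ≈ 21117.)
Z(m(7)) + d = 13*(-7) + 42233/2 = -91 + 42233/2 = 42051/2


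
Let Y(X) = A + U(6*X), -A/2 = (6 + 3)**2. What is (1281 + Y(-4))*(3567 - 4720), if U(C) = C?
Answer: -1262535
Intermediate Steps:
A = -162 (A = -2*(6 + 3)**2 = -2*9**2 = -2*81 = -162)
Y(X) = -162 + 6*X
(1281 + Y(-4))*(3567 - 4720) = (1281 + (-162 + 6*(-4)))*(3567 - 4720) = (1281 + (-162 - 24))*(-1153) = (1281 - 186)*(-1153) = 1095*(-1153) = -1262535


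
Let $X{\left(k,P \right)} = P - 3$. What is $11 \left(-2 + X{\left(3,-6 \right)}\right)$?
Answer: $-121$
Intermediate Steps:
$X{\left(k,P \right)} = -3 + P$
$11 \left(-2 + X{\left(3,-6 \right)}\right) = 11 \left(-2 - 9\right) = 11 \left(-11\right) = -121$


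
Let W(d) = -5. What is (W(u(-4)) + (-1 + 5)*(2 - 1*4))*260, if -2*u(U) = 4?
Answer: -3380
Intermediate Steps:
u(U) = -2 (u(U) = -½*4 = -2)
(W(u(-4)) + (-1 + 5)*(2 - 1*4))*260 = (-5 + (-1 + 5)*(2 - 1*4))*260 = (-5 + 4*(2 - 4))*260 = (-5 + 4*(-2))*260 = (-5 - 8)*260 = -13*260 = -3380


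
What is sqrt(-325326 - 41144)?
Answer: I*sqrt(366470) ≈ 605.37*I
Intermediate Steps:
sqrt(-325326 - 41144) = sqrt(-366470) = I*sqrt(366470)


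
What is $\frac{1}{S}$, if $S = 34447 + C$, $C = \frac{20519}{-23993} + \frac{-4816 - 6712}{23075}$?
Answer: $\frac{553638475}{19070434481096} \approx 2.9031 \cdot 10^{-5}$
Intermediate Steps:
$C = - \frac{750067229}{553638475}$ ($C = 20519 \left(- \frac{1}{23993}\right) + \left(-4816 - 6712\right) \frac{1}{23075} = - \frac{20519}{23993} - \frac{11528}{23075} = - \frac{750067229}{553638475} \approx -1.3548$)
$S = \frac{19070434481096}{553638475}$ ($S = 34447 - \frac{750067229}{553638475} = \frac{19070434481096}{553638475} \approx 34446.0$)
$\frac{1}{S} = \frac{1}{\frac{19070434481096}{553638475}} = \frac{553638475}{19070434481096}$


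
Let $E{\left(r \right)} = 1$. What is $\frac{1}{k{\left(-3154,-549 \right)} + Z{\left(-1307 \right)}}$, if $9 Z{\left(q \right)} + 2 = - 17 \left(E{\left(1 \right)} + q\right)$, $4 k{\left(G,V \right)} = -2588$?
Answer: $\frac{3}{5459} \approx 0.00054955$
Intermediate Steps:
$k{\left(G,V \right)} = -647$ ($k{\left(G,V \right)} = \frac{1}{4} \left(-2588\right) = -647$)
$Z{\left(q \right)} = - \frac{19}{9} - \frac{17 q}{9}$ ($Z{\left(q \right)} = - \frac{2}{9} + \frac{\left(-17\right) \left(1 + q\right)}{9} = - \frac{2}{9} + \frac{-17 - 17 q}{9} = - \frac{2}{9} - \left(\frac{17}{9} + \frac{17 q}{9}\right) = - \frac{19}{9} - \frac{17 q}{9}$)
$\frac{1}{k{\left(-3154,-549 \right)} + Z{\left(-1307 \right)}} = \frac{1}{-647 - - \frac{7400}{3}} = \frac{1}{-647 + \left(- \frac{19}{9} + \frac{22219}{9}\right)} = \frac{1}{-647 + \frac{7400}{3}} = \frac{1}{\frac{5459}{3}} = \frac{3}{5459}$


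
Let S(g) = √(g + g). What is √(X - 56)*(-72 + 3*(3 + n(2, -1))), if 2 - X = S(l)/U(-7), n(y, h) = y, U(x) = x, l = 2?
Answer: -114*I*√658/7 ≈ -417.75*I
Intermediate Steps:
S(g) = √2*√g (S(g) = √(2*g) = √2*√g)
X = 16/7 (X = 2 - √2*√2/(-7) = 2 - 2*(-1)/7 = 2 - 1*(-2/7) = 2 + 2/7 = 16/7 ≈ 2.2857)
√(X - 56)*(-72 + 3*(3 + n(2, -1))) = √(16/7 - 56)*(-72 + 3*(3 + 2)) = √(-376/7)*(-72 + 3*5) = (2*I*√658/7)*(-72 + 15) = (2*I*√658/7)*(-57) = -114*I*√658/7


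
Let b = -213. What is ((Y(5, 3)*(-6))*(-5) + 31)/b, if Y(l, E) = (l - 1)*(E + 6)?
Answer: -1111/213 ≈ -5.2160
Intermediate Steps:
Y(l, E) = (-1 + l)*(6 + E)
((Y(5, 3)*(-6))*(-5) + 31)/b = (((-6 - 1*3 + 6*5 + 3*5)*(-6))*(-5) + 31)/(-213) = (((-6 - 3 + 30 + 15)*(-6))*(-5) + 31)*(-1/213) = ((36*(-6))*(-5) + 31)*(-1/213) = (-216*(-5) + 31)*(-1/213) = (1080 + 31)*(-1/213) = 1111*(-1/213) = -1111/213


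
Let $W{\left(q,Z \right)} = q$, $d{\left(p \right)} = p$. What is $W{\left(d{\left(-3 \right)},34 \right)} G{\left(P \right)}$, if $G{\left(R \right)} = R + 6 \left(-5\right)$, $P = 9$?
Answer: $63$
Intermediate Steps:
$G{\left(R \right)} = -30 + R$ ($G{\left(R \right)} = R - 30 = -30 + R$)
$W{\left(d{\left(-3 \right)},34 \right)} G{\left(P \right)} = - 3 \left(-30 + 9\right) = \left(-3\right) \left(-21\right) = 63$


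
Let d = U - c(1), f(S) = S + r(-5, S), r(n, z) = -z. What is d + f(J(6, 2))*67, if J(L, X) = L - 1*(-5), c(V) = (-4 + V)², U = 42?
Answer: 33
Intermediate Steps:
J(L, X) = 5 + L (J(L, X) = L + 5 = 5 + L)
f(S) = 0 (f(S) = S - S = 0)
d = 33 (d = 42 - (-4 + 1)² = 42 - 1*(-3)² = 42 - 1*9 = 42 - 9 = 33)
d + f(J(6, 2))*67 = 33 + 0*67 = 33 + 0 = 33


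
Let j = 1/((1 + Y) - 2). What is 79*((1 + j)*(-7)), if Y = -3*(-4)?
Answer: -6636/11 ≈ -603.27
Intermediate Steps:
Y = 12
j = 1/11 (j = 1/((1 + 12) - 2) = 1/(13 - 2) = 1/11 ≈ 0.090909)
79*((1 + j)*(-7)) = 79*((1 + 1/11)*(-7)) = 79*((12/11)*(-7)) = 79*(-84/11) = -6636/11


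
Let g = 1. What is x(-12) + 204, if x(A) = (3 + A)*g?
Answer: 195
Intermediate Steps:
x(A) = 3 + A (x(A) = (3 + A)*1 = 3 + A)
x(-12) + 204 = (3 - 12) + 204 = -9 + 204 = 195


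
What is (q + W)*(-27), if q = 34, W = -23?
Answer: -297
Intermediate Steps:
(q + W)*(-27) = (34 - 23)*(-27) = 11*(-27) = -297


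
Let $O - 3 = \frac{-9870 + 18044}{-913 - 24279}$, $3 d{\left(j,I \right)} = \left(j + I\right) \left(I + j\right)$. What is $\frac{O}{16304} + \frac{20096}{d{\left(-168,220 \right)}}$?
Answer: $\frac{11549577743}{518010688} \approx 22.296$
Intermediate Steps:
$d{\left(j,I \right)} = \frac{\left(I + j\right)^{2}}{3}$ ($d{\left(j,I \right)} = \frac{\left(j + I\right) \left(I + j\right)}{3} = \frac{\left(I + j\right) \left(I + j\right)}{3} = \frac{\left(I + j\right)^{2}}{3}$)
$O = \frac{503}{188}$ ($O = 3 + \frac{-9870 + 18044}{-913 - 24279} = 3 + \frac{8174}{-25192} = 3 + 8174 \left(- \frac{1}{25192}\right) = 3 - \frac{61}{188} = \frac{503}{188} \approx 2.6755$)
$\frac{O}{16304} + \frac{20096}{d{\left(-168,220 \right)}} = \frac{503}{188 \cdot 16304} + \frac{20096}{\frac{1}{3} \left(220 - 168\right)^{2}} = \frac{503}{188} \cdot \frac{1}{16304} + \frac{20096}{\frac{1}{3} \cdot 52^{2}} = \frac{503}{3065152} + \frac{20096}{\frac{1}{3} \cdot 2704} = \frac{503}{3065152} + \frac{20096}{\frac{2704}{3}} = \frac{503}{3065152} + 20096 \cdot \frac{3}{2704} = \frac{503}{3065152} + \frac{3768}{169} = \frac{11549577743}{518010688}$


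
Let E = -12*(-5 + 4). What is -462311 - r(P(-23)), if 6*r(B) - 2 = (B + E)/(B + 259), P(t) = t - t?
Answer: -359215912/777 ≈ -4.6231e+5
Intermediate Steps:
P(t) = 0
E = 12 (E = -12*(-1) = 12)
r(B) = 1/3 + (12 + B)/(6*(259 + B)) (r(B) = 1/3 + ((B + 12)/(B + 259))/6 = 1/3 + ((12 + B)/(259 + B))/6 = 1/3 + (12 + B)/(6*(259 + B)))
-462311 - r(P(-23)) = -462311 - (530 + 3*0)/(6*(259 + 0)) = -462311 - (530 + 0)/(6*259) = -462311 - 530/(6*259) = -462311 - 1*265/777 = -462311 - 265/777 = -359215912/777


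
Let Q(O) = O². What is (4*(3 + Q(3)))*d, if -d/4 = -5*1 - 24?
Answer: 5568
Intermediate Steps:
d = 116 (d = -4*(-5*1 - 24) = -4*(-5 - 24) = -4*(-29) = 116)
(4*(3 + Q(3)))*d = (4*(3 + 3²))*116 = (4*(3 + 9))*116 = (4*12)*116 = 48*116 = 5568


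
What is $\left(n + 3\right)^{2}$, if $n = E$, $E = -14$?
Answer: $121$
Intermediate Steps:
$n = -14$
$\left(n + 3\right)^{2} = \left(-14 + 3\right)^{2} = \left(-11\right)^{2} = 121$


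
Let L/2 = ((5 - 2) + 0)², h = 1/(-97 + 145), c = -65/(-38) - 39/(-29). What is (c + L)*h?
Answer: 23203/52896 ≈ 0.43865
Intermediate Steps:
c = 3367/1102 (c = -65*(-1/38) - 39*(-1/29) = 65/38 + 39/29 = 3367/1102 ≈ 3.0554)
h = 1/48 ≈ 0.020833
L = 18 (L = 2*((5 - 2) + 0)² = 2*(3 + 0)² = 2*3² = 2*9 = 18)
(c + L)*h = (3367/1102 + 18)*(1/48) = (23203/1102)*(1/48) = 23203/52896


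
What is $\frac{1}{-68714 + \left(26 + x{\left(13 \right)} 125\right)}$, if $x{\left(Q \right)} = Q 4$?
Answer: $- \frac{1}{62188} \approx -1.608 \cdot 10^{-5}$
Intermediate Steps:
$x{\left(Q \right)} = 4 Q$
$\frac{1}{-68714 + \left(26 + x{\left(13 \right)} 125\right)} = \frac{1}{-68714 + \left(26 + 4 \cdot 13 \cdot 125\right)} = \frac{1}{-68714 + \left(26 + 52 \cdot 125\right)} = \frac{1}{-68714 + \left(26 + 6500\right)} = \frac{1}{-68714 + 6526} = \frac{1}{-62188} = - \frac{1}{62188}$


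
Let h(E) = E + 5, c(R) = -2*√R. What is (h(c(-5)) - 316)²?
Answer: 96701 + 1244*I*√5 ≈ 96701.0 + 2781.7*I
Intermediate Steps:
h(E) = 5 + E
(h(c(-5)) - 316)² = ((5 - 2*I*√5) - 316)² = (-311 - 2*I*√5)²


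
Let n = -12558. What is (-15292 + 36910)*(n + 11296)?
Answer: -27281916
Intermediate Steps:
(-15292 + 36910)*(n + 11296) = (-15292 + 36910)*(-12558 + 11296) = 21618*(-1262) = -27281916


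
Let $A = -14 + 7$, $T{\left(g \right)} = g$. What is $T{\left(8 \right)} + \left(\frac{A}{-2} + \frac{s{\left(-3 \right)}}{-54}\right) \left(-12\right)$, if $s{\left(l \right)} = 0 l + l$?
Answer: $- \frac{104}{3} \approx -34.667$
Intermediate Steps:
$s{\left(l \right)} = l$ ($s{\left(l \right)} = 0 + l = l$)
$A = -7$
$T{\left(8 \right)} + \left(\frac{A}{-2} + \frac{s{\left(-3 \right)}}{-54}\right) \left(-12\right) = 8 + \left(- \frac{7}{-2} - \frac{3}{-54}\right) \left(-12\right) = 8 + \left(\left(-7\right) \left(- \frac{1}{2}\right) - - \frac{1}{18}\right) \left(-12\right) = 8 + \left(\frac{7}{2} + \frac{1}{18}\right) \left(-12\right) = 8 + \frac{32}{9} \left(-12\right) = 8 - \frac{128}{3} = - \frac{104}{3}$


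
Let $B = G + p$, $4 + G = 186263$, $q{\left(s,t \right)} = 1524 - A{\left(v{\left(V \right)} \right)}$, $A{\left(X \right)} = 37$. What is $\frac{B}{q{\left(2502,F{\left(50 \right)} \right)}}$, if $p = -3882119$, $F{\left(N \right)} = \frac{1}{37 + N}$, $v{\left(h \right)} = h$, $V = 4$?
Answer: $- \frac{3695860}{1487} \approx -2485.4$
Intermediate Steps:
$q{\left(s,t \right)} = 1487$ ($q{\left(s,t \right)} = 1524 - 37 = 1487$)
$G = 186259$ ($G = -4 + 186263 = 186259$)
$B = -3695860$ ($B = 186259 - 3882119 = -3695860$)
$\frac{B}{q{\left(2502,F{\left(50 \right)} \right)}} = - \frac{3695860}{1487}$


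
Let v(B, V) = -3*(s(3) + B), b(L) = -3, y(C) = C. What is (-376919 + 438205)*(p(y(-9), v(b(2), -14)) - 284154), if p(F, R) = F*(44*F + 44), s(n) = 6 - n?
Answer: -17220507996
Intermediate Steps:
v(B, V) = -9 - 3*B (v(B, V) = -3*((6 - 1*3) + B) = -3*((6 - 3) + B) = -3*(3 + B) = -9 - 3*B)
p(F, R) = F*(44 + 44*F)
(-376919 + 438205)*(p(y(-9), v(b(2), -14)) - 284154) = (-376919 + 438205)*(44*(-9)*(1 - 9) - 284154) = 61286*(44*(-9)*(-8) - 284154) = 61286*(3168 - 284154) = 61286*(-280986) = -17220507996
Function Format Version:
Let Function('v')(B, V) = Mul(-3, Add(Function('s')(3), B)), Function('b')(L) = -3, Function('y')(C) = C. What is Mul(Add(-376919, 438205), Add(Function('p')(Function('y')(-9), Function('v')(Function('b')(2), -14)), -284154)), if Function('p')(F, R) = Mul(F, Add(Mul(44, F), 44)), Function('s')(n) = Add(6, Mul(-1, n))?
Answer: -17220507996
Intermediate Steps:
Function('v')(B, V) = Add(-9, Mul(-3, B)) (Function('v')(B, V) = Mul(-3, Add(Add(6, Mul(-1, 3)), B)) = Mul(-3, Add(Add(6, -3), B)) = Mul(-3, Add(3, B)) = Add(-9, Mul(-3, B)))
Function('p')(F, R) = Mul(F, Add(44, Mul(44, F)))
Mul(Add(-376919, 438205), Add(Function('p')(Function('y')(-9), Function('v')(Function('b')(2), -14)), -284154)) = Mul(Add(-376919, 438205), Add(Mul(44, -9, Add(1, -9)), -284154)) = Mul(61286, Add(Mul(44, -9, -8), -284154)) = Mul(61286, Add(3168, -284154)) = Mul(61286, -280986) = -17220507996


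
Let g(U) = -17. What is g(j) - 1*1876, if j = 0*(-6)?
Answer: -1893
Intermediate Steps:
j = 0
g(j) - 1*1876 = -17 - 1*1876 = -17 - 1876 = -1893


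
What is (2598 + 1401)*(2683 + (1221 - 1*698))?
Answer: 12820794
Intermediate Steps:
(2598 + 1401)*(2683 + (1221 - 1*698)) = 3999*(2683 + (1221 - 698)) = 3999*(2683 + 523) = 3999*3206 = 12820794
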